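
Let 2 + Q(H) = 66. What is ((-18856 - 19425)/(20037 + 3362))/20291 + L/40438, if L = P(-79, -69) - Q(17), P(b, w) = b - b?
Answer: -15967255027/9599760994871 ≈ -0.0016633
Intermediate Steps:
Q(H) = 64 (Q(H) = -2 + 66 = 64)
P(b, w) = 0
L = -64 (L = 0 - 1*64 = 0 - 64 = -64)
((-18856 - 19425)/(20037 + 3362))/20291 + L/40438 = ((-18856 - 19425)/(20037 + 3362))/20291 - 64/40438 = -38281/23399*(1/20291) - 64*1/40438 = -38281*1/23399*(1/20291) - 32/20219 = -38281/23399*1/20291 - 32/20219 = -38281/474789109 - 32/20219 = -15967255027/9599760994871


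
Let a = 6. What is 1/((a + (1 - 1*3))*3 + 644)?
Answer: 1/656 ≈ 0.0015244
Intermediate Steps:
1/((a + (1 - 1*3))*3 + 644) = 1/((6 + (1 - 1*3))*3 + 644) = 1/((6 + (1 - 3))*3 + 644) = 1/((6 - 2)*3 + 644) = 1/(4*3 + 644) = 1/(12 + 644) = 1/656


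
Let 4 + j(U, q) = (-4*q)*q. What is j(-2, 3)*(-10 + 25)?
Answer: -600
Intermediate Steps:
j(U, q) = -4 - 4*q² (j(U, q) = -4 + (-4*q)*q = -4 - 4*q²)
j(-2, 3)*(-10 + 25) = (-4 - 4*3²)*(-10 + 25) = (-4 - 4*9)*15 = (-4 - 36)*15 = -40*15 = -600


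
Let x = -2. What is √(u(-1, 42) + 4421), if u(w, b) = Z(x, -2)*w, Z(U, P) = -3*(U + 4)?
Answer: √4427 ≈ 66.536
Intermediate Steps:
Z(U, P) = -12 - 3*U (Z(U, P) = -3*(4 + U) = -12 - 3*U)
u(w, b) = -6*w (u(w, b) = (-12 - 3*(-2))*w = (-12 + 6)*w = -6*w)
√(u(-1, 42) + 4421) = √(-6*(-1) + 4421) = √(6 + 4421) = √4427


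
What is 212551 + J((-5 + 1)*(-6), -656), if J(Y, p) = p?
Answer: 211895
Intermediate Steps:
212551 + J((-5 + 1)*(-6), -656) = 212551 - 656 = 211895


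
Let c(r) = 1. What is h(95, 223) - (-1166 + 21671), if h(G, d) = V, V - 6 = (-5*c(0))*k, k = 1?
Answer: -20504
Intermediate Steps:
V = 1 (V = 6 - 5*1*1 = 6 - 5*1 = 6 - 5 = 1)
h(G, d) = 1
h(95, 223) - (-1166 + 21671) = 1 - (-1166 + 21671) = 1 - 1*20505 = 1 - 20505 = -20504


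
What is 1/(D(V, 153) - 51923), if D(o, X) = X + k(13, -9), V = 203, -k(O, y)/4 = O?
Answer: -1/51822 ≈ -1.9297e-5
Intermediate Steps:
k(O, y) = -4*O
D(o, X) = -52 + X (D(o, X) = X - 4*13 = X - 52 = -52 + X)
1/(D(V, 153) - 51923) = 1/((-52 + 153) - 51923) = 1/(101 - 51923) = 1/(-51822) = -1/51822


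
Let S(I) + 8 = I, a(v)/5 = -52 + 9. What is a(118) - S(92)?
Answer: -299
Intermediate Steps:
a(v) = -215 (a(v) = 5*(-52 + 9) = 5*(-43) = -215)
S(I) = -8 + I
a(118) - S(92) = -215 - (-8 + 92) = -215 - 1*84 = -215 - 84 = -299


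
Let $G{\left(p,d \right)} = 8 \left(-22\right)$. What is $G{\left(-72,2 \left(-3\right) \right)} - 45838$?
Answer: $-46014$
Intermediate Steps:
$G{\left(p,d \right)} = -176$
$G{\left(-72,2 \left(-3\right) \right)} - 45838 = -176 - 45838 = -46014$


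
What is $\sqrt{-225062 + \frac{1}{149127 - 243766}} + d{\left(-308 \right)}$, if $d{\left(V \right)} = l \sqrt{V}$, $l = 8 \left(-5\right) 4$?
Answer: $\frac{i \left(\sqrt{2015776877819541} - 30284480 \sqrt{77}\right)}{94639} \approx - 2333.6 i$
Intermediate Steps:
$l = -160$ ($l = \left(-40\right) 4 = -160$)
$d{\left(V \right)} = - 160 \sqrt{V}$
$\sqrt{-225062 + \frac{1}{149127 - 243766}} + d{\left(-308 \right)} = \sqrt{-225062 + \frac{1}{149127 - 243766}} - 160 \sqrt{-308} = \sqrt{-225062 + \frac{1}{-94639}} - 160 \cdot 2 i \sqrt{77} = \sqrt{-225062 - \frac{1}{94639}} - 320 i \sqrt{77} = \sqrt{- \frac{21299642619}{94639}} - 320 i \sqrt{77} = \frac{i \sqrt{2015776877819541}}{94639} - 320 i \sqrt{77} = - 320 i \sqrt{77} + \frac{i \sqrt{2015776877819541}}{94639}$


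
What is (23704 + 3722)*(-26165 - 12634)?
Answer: -1064101374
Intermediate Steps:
(23704 + 3722)*(-26165 - 12634) = 27426*(-38799) = -1064101374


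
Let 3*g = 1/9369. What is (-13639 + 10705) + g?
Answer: -82465937/28107 ≈ -2934.0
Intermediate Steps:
g = 1/28107 (g = (1/3)/9369 = (1/3)*(1/9369) = 1/28107 ≈ 3.5578e-5)
(-13639 + 10705) + g = (-13639 + 10705) + 1/28107 = -2934 + 1/28107 = -82465937/28107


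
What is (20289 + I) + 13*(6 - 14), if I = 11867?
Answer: 32052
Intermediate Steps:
(20289 + I) + 13*(6 - 14) = (20289 + 11867) + 13*(6 - 14) = 32156 + 13*(-8) = 32156 - 104 = 32052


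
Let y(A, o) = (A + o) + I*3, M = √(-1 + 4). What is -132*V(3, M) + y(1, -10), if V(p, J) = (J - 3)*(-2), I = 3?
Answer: -792 + 264*√3 ≈ -334.74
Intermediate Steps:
M = √3 ≈ 1.7320
V(p, J) = 6 - 2*J (V(p, J) = (-3 + J)*(-2) = 6 - 2*J)
y(A, o) = 9 + A + o (y(A, o) = (A + o) + 3*3 = (A + o) + 9 = 9 + A + o)
-132*V(3, M) + y(1, -10) = -132*(6 - 2*√3) + (9 + 1 - 10) = (-792 + 264*√3) + 0 = -792 + 264*√3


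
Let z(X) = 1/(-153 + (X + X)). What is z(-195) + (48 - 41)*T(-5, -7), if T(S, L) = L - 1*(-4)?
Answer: -11404/543 ≈ -21.002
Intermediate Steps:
T(S, L) = 4 + L (T(S, L) = L + 4 = 4 + L)
z(X) = 1/(-153 + 2*X)
z(-195) + (48 - 41)*T(-5, -7) = 1/(-153 + 2*(-195)) + (48 - 41)*(4 - 7) = 1/(-153 - 390) + 7*(-3) = 1/(-543) - 21 = -1/543 - 21 = -11404/543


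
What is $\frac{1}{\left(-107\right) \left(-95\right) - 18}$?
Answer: $\frac{1}{10147} \approx 9.8551 \cdot 10^{-5}$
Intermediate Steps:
$\frac{1}{\left(-107\right) \left(-95\right) - 18} = \frac{1}{10165 - 18} = \frac{1}{10147}$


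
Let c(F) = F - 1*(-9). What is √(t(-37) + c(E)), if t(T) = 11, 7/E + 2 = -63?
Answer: √84045/65 ≈ 4.4601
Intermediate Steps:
E = -7/65 (E = 7/(-2 - 63) = 7/(-65) = 7*(-1/65) = -7/65 ≈ -0.10769)
c(F) = 9 + F (c(F) = F + 9 = 9 + F)
√(t(-37) + c(E)) = √(11 + (9 - 7/65)) = √(11 + 578/65) = √(1293/65) = √84045/65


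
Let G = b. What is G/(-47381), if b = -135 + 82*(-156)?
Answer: 12927/47381 ≈ 0.27283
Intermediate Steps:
b = -12927 (b = -135 - 12792 = -12927)
G = -12927
G/(-47381) = -12927/(-47381) = -12927*(-1/47381) = 12927/47381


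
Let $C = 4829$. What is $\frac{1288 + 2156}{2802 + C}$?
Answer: $\frac{3444}{7631} \approx 0.45132$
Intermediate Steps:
$\frac{1288 + 2156}{2802 + C} = \frac{1288 + 2156}{2802 + 4829} = \frac{3444}{7631}$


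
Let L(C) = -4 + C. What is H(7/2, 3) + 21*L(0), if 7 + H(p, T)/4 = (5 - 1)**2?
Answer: -48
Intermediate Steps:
H(p, T) = 36 (H(p, T) = -28 + 4*(5 - 1)**2 = -28 + 4*4**2 = -28 + 4*16 = -28 + 64 = 36)
H(7/2, 3) + 21*L(0) = 36 + 21*(-4 + 0) = 36 + 21*(-4) = 36 - 84 = -48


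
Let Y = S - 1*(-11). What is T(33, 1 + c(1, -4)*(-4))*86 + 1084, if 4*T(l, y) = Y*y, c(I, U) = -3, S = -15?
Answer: -34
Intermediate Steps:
Y = -4 (Y = -15 - 1*(-11) = -15 + 11 = -4)
T(l, y) = -y (T(l, y) = (-4*y)/4 = -y)
T(33, 1 + c(1, -4)*(-4))*86 + 1084 = -(1 - 3*(-4))*86 + 1084 = -(1 + 12)*86 + 1084 = -1*13*86 + 1084 = -13*86 + 1084 = -1118 + 1084 = -34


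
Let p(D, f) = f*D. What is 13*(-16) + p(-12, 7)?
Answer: -292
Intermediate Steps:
p(D, f) = D*f
13*(-16) + p(-12, 7) = 13*(-16) - 12*7 = -208 - 84 = -292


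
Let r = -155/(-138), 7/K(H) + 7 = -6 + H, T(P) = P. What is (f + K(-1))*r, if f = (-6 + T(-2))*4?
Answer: -10075/276 ≈ -36.504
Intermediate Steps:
f = -32 (f = (-6 - 2)*4 = -8*4 = -32)
K(H) = 7/(-13 + H) (K(H) = 7/(-7 + (-6 + H)) = 7/(-13 + H))
r = 155/138 (r = -155*(-1/138) = 155/138 ≈ 1.1232)
(f + K(-1))*r = (-32 + 7/(-13 - 1))*(155/138) = (-32 + 7/(-14))*(155/138) = (-32 + 7*(-1/14))*(155/138) = (-32 - ½)*(155/138) = -65/2*155/138 = -10075/276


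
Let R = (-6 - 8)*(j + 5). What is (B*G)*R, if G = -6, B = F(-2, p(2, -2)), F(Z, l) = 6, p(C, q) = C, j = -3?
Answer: 1008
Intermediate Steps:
R = -28 (R = (-6 - 8)*(-3 + 5) = -14*2 = -28)
B = 6
(B*G)*R = (6*(-6))*(-28) = -36*(-28) = 1008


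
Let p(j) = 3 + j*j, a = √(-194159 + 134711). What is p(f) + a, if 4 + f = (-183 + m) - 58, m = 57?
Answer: 35347 + 2*I*√14862 ≈ 35347.0 + 243.82*I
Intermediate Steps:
f = -188 (f = -4 + ((-183 + 57) - 58) = -4 + (-126 - 58) = -4 - 184 = -188)
a = 2*I*√14862 (a = √(-59448) = 2*I*√14862 ≈ 243.82*I)
p(j) = 3 + j²
p(f) + a = (3 + (-188)²) + 2*I*√14862 = (3 + 35344) + 2*I*√14862 = 35347 + 2*I*√14862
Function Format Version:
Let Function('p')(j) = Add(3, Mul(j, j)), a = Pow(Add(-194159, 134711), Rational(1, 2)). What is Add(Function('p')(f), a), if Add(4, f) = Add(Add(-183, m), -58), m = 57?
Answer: Add(35347, Mul(2, I, Pow(14862, Rational(1, 2)))) ≈ Add(35347., Mul(243.82, I))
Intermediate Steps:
f = -188 (f = Add(-4, Add(Add(-183, 57), -58)) = Add(-4, Add(-126, -58)) = Add(-4, -184) = -188)
a = Mul(2, I, Pow(14862, Rational(1, 2))) (a = Pow(-59448, Rational(1, 2)) = Mul(2, I, Pow(14862, Rational(1, 2))) ≈ Mul(243.82, I))
Function('p')(j) = Add(3, Pow(j, 2))
Add(Function('p')(f), a) = Add(Add(3, Pow(-188, 2)), Mul(2, I, Pow(14862, Rational(1, 2)))) = Add(Add(3, 35344), Mul(2, I, Pow(14862, Rational(1, 2)))) = Add(35347, Mul(2, I, Pow(14862, Rational(1, 2))))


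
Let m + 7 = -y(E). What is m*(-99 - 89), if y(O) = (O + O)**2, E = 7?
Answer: 38164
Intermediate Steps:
y(O) = 4*O**2 (y(O) = (2*O)**2 = 4*O**2)
m = -203 (m = -7 - 4*7**2 = -7 - 4*49 = -7 - 1*196 = -7 - 196 = -203)
m*(-99 - 89) = -203*(-99 - 89) = -203*(-188) = 38164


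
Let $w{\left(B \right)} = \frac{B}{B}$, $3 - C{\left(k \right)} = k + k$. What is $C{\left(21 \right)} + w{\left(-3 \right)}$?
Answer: $-38$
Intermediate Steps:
$C{\left(k \right)} = 3 - 2 k$ ($C{\left(k \right)} = 3 - \left(k + k\right) = 3 - 2 k$)
$w{\left(B \right)} = 1$
$C{\left(21 \right)} + w{\left(-3 \right)} = \left(3 - 42\right) + 1 = -39 + 1 = -38$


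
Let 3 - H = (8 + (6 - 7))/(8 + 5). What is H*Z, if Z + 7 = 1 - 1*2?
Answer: -256/13 ≈ -19.692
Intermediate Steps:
H = 32/13 (H = 3 - (8 + (6 - 7))/(8 + 5) = 3 - (8 - 1)/13 = 3 - 7/13 = 32/13 ≈ 2.4615)
Z = -8 (Z = -7 + (1 - 1*2) = -7 + (1 - 2) = -7 - 1 = -8)
H*Z = (32/13)*(-8) = -256/13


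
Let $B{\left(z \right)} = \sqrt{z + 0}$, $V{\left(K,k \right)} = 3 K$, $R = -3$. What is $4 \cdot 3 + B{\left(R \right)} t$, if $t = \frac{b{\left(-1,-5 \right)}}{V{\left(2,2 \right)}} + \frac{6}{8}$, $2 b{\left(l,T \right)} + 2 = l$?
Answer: $12 + \frac{i \sqrt{3}}{2} \approx 12.0 + 0.86602 i$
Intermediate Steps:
$B{\left(z \right)} = \sqrt{z}$
$b{\left(l,T \right)} = -1 + \frac{l}{2}$
$t = \frac{1}{2}$ ($t = \frac{-1 + \frac{1}{2} \left(-1\right)}{3 \cdot 2} + \frac{6}{8} = \frac{-1 - \frac{1}{2}}{6} + 6 \cdot \frac{1}{8} = \left(- \frac{3}{2}\right) \frac{1}{6} + \frac{3}{4} = - \frac{1}{4} + \frac{3}{4} = \frac{1}{2} \approx 0.5$)
$4 \cdot 3 + B{\left(R \right)} t = 4 \cdot 3 + \sqrt{-3} \cdot \frac{1}{2} = 12 + i \sqrt{3} \cdot \frac{1}{2} = 12 + \frac{i \sqrt{3}}{2}$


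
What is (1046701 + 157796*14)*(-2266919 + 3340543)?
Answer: 3495553332280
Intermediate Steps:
(1046701 + 157796*14)*(-2266919 + 3340543) = (1046701 + 2209144)*1073624 = 3255845*1073624 = 3495553332280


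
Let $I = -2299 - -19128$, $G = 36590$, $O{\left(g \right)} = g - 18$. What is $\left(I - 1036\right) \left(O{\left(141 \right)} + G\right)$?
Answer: $579808409$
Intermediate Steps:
$O{\left(g \right)} = -18 + g$
$I = 16829$ ($I = -2299 + 19128 = 16829$)
$\left(I - 1036\right) \left(O{\left(141 \right)} + G\right) = \left(16829 - 1036\right) \left(\left(-18 + 141\right) + 36590\right) = 15793 \left(123 + 36590\right) = 15793 \cdot 36713 = 579808409$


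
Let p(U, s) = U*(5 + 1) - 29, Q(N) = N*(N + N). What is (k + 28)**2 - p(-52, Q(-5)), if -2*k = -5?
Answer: 5085/4 ≈ 1271.3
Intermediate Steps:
k = 5/2 (k = -1/2*(-5) = 5/2 ≈ 2.5000)
Q(N) = 2*N**2 (Q(N) = N*(2*N) = 2*N**2)
p(U, s) = -29 + 6*U (p(U, s) = U*6 - 29 = 6*U - 29 = -29 + 6*U)
(k + 28)**2 - p(-52, Q(-5)) = (5/2 + 28)**2 - (-29 + 6*(-52)) = (61/2)**2 - (-29 - 312) = 3721/4 - 1*(-341) = 3721/4 + 341 = 5085/4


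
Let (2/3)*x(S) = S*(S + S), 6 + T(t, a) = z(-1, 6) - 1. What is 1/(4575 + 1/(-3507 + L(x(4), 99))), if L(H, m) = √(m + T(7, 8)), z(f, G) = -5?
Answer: 56267747643/257424929422201 + √87/257424929422201 ≈ 0.00021858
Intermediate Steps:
T(t, a) = -12 (T(t, a) = -6 + (-5 - 1) = -6 - 6 = -12)
x(S) = 3*S² (x(S) = 3*(S*(S + S))/2 = 3*(S*(2*S))/2 = 3*(2*S²)/2 = 3*S²)
L(H, m) = √(-12 + m) (L(H, m) = √(m - 12) = √(-12 + m))
1/(4575 + 1/(-3507 + L(x(4), 99))) = 1/(4575 + 1/(-3507 + √(-12 + 99))) = 1/(4575 + 1/(-3507 + √87))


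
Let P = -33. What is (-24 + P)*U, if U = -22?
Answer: 1254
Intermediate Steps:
(-24 + P)*U = (-24 - 33)*(-22) = -57*(-22) = 1254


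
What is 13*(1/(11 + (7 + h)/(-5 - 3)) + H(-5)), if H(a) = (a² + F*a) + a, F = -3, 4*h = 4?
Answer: 4563/10 ≈ 456.30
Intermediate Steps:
h = 1 (h = (¼)*4 = 1)
H(a) = a² - 2*a (H(a) = (a² - 3*a) + a = a² - 2*a)
13*(1/(11 + (7 + h)/(-5 - 3)) + H(-5)) = 13*(1/(11 + (7 + 1)/(-5 - 3)) - 5*(-2 - 5)) = 13*(1/(11 + 8/(-8)) - 5*(-7)) = 13*(1/(11 + 8*(-⅛)) + 35) = 13*(1/(11 - 1) + 35) = 13*(1/10 + 35) = 13*(⅒ + 35) = 13*(351/10) = 4563/10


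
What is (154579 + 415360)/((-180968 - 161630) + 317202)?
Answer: -569939/25396 ≈ -22.442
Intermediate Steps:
(154579 + 415360)/((-180968 - 161630) + 317202) = 569939/(-342598 + 317202) = 569939/(-25396) = 569939*(-1/25396) = -569939/25396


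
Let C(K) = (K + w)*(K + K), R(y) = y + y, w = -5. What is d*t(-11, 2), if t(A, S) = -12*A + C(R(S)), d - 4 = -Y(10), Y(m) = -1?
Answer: 620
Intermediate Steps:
R(y) = 2*y
d = 5 (d = 4 - 1*(-1) = 4 + 1 = 5)
C(K) = 2*K*(-5 + K) (C(K) = (K - 5)*(K + K) = (-5 + K)*(2*K) = 2*K*(-5 + K))
t(A, S) = -12*A + 4*S*(-5 + 2*S) (t(A, S) = -12*A + 2*(2*S)*(-5 + 2*S) = -12*A + 4*S*(-5 + 2*S))
d*t(-11, 2) = 5*(-12*(-11) + 4*2*(-5 + 2*2)) = 5*(132 + 4*2*(-5 + 4)) = 5*(132 + 4*2*(-1)) = 5*(132 - 8) = 5*124 = 620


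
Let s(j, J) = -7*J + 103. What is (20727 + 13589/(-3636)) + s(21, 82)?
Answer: 73637227/3636 ≈ 20252.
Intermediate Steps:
s(j, J) = 103 - 7*J
(20727 + 13589/(-3636)) + s(21, 82) = (20727 + 13589/(-3636)) + (103 - 7*82) = (20727 + 13589*(-1/3636)) + (103 - 574) = (20727 - 13589/3636) - 471 = 75349783/3636 - 471 = 73637227/3636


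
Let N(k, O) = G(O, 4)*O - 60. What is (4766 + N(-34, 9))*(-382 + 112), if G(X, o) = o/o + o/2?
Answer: -1277910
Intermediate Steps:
G(X, o) = 1 + o/2 (G(X, o) = 1 + o*(½) = 1 + o/2)
N(k, O) = -60 + 3*O (N(k, O) = (1 + (½)*4)*O - 60 = (1 + 2)*O - 60 = 3*O - 60 = -60 + 3*O)
(4766 + N(-34, 9))*(-382 + 112) = (4766 + (-60 + 3*9))*(-382 + 112) = (4766 + (-60 + 27))*(-270) = (4766 - 33)*(-270) = 4733*(-270) = -1277910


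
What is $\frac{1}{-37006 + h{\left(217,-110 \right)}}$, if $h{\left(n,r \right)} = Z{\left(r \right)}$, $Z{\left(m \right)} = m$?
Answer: $- \frac{1}{37116} \approx -2.6943 \cdot 10^{-5}$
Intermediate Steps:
$h{\left(n,r \right)} = r$
$\frac{1}{-37006 + h{\left(217,-110 \right)}} = \frac{1}{-37006 - 110} = \frac{1}{-37116} = - \frac{1}{37116}$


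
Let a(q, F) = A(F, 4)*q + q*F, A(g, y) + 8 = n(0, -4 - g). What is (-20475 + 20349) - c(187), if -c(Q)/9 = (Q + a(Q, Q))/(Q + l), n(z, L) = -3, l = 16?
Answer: 272313/203 ≈ 1341.4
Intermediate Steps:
A(g, y) = -11 (A(g, y) = -8 - 3 = -11)
a(q, F) = -11*q + F*q (a(q, F) = -11*q + q*F = -11*q + F*q)
c(Q) = -9*(Q + Q*(-11 + Q))/(16 + Q) (c(Q) = -9*(Q + Q*(-11 + Q))/(Q + 16) = -9*(Q + Q*(-11 + Q))/(16 + Q))
(-20475 + 20349) - c(187) = (-20475 + 20349) - 9*187*(10 - 1*187)/(16 + 187) = -126 - 9*187*(10 - 187)/203 = -126 - 9*187*(-177)/203 = -126 - 1*(-297891/203) = -126 + 297891/203 = 272313/203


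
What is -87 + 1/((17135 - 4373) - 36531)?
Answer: -2067904/23769 ≈ -87.000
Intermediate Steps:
-87 + 1/((17135 - 4373) - 36531) = -87 + 1/(12762 - 36531) = -87 + 1/(-23769) = -87 - 1/23769 = -2067904/23769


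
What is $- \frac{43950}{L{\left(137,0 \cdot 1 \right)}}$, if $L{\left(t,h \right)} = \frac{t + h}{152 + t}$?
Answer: $- \frac{12701550}{137} \approx -92712.0$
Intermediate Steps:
$L{\left(t,h \right)} = \frac{h + t}{152 + t}$
$- \frac{43950}{L{\left(137,0 \cdot 1 \right)}} = - \frac{43950}{\frac{1}{152 + 137} \left(0 \cdot 1 + 137\right)} = - \frac{43950}{\frac{1}{289} \left(0 + 137\right)} = - \frac{43950}{\frac{1}{289} \cdot 137} = - \frac{43950}{\frac{137}{289}} = \left(-43950\right) \frac{289}{137} = - \frac{12701550}{137}$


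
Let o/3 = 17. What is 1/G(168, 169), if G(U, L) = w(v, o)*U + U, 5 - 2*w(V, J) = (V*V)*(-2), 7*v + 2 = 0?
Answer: 7/4212 ≈ 0.0016619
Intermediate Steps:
o = 51 (o = 3*17 = 51)
v = -2/7 (v = -2/7 + (1/7)*0 = -2/7 + 0 = -2/7 ≈ -0.28571)
w(V, J) = 5/2 + V**2 (w(V, J) = 5/2 - V*V*(-2)/2 = 5/2 - V**2*(-2)/2 = 5/2 - (-1)*V**2 = 5/2 + V**2)
G(U, L) = 351*U/98 (G(U, L) = (5/2 + (-2/7)**2)*U + U = (5/2 + 4/49)*U + U = 253*U/98 + U = 351*U/98)
1/G(168, 169) = 1/((351/98)*168) = 1/(4212/7) = 7/4212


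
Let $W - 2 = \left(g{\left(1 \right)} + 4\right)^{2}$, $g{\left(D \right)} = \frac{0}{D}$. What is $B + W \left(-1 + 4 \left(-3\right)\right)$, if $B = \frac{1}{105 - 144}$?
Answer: $- \frac{9127}{39} \approx -234.03$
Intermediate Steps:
$g{\left(D \right)} = 0$
$B = - \frac{1}{39}$ ($B = \frac{1}{-39} = - \frac{1}{39} \approx -0.025641$)
$W = 18$ ($W = 2 + \left(0 + 4\right)^{2} = 2 + 4^{2} = 2 + 16 = 18$)
$B + W \left(-1 + 4 \left(-3\right)\right) = - \frac{1}{39} + 18 \left(-1 + 4 \left(-3\right)\right) = - \frac{1}{39} + 18 \left(-1 - 12\right) = - \frac{1}{39} + 18 \left(-13\right) = - \frac{1}{39} - 234 = - \frac{9127}{39}$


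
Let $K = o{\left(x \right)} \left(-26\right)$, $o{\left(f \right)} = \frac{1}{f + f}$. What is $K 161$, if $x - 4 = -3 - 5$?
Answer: $\frac{2093}{4} \approx 523.25$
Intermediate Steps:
$x = -4$ ($x = 4 - 8 = -4$)
$o{\left(f \right)} = \frac{1}{2 f}$
$K = \frac{13}{4}$ ($K = \frac{1}{2 \left(-4\right)} \left(-26\right) = \frac{1}{2} \left(- \frac{1}{4}\right) \left(-26\right) = \left(- \frac{1}{8}\right) \left(-26\right) = \frac{13}{4} \approx 3.25$)
$K 161 = \frac{13}{4} \cdot 161 = \frac{2093}{4}$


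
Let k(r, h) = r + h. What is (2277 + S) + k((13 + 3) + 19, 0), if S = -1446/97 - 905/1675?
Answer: 74626473/32495 ≈ 2296.6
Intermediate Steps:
k(r, h) = h + r
S = -501967/32495 (S = -1446*1/97 - 905*1/1675 = -1446/97 - 181/335 = -501967/32495 ≈ -15.448)
(2277 + S) + k((13 + 3) + 19, 0) = (2277 - 501967/32495) + (0 + ((13 + 3) + 19)) = 73489148/32495 + (0 + (16 + 19)) = 73489148/32495 + (0 + 35) = 73489148/32495 + 35 = 74626473/32495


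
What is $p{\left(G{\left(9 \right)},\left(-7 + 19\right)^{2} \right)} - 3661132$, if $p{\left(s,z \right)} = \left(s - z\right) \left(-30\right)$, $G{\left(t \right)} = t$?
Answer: $-3657082$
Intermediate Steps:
$p{\left(s,z \right)} = - 30 s + 30 z$
$p{\left(G{\left(9 \right)},\left(-7 + 19\right)^{2} \right)} - 3661132 = \left(\left(-30\right) 9 + 30 \left(-7 + 19\right)^{2}\right) - 3661132 = \left(-270 + 30 \cdot 12^{2}\right) - 3661132 = \left(-270 + 30 \cdot 144\right) - 3661132 = \left(-270 + 4320\right) - 3661132 = 4050 - 3661132 = -3657082$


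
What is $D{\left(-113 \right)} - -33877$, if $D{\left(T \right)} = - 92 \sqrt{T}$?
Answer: $33877 - 92 i \sqrt{113} \approx 33877.0 - 977.97 i$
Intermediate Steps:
$D{\left(-113 \right)} - -33877 = - 92 \sqrt{-113} - -33877 = - 92 i \sqrt{113} + 33877 = 33877 - 92 i \sqrt{113}$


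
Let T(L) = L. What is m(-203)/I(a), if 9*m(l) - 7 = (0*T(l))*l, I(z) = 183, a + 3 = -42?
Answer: 7/1647 ≈ 0.0042502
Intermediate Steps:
a = -45 (a = -3 - 42 = -45)
m(l) = 7/9 (m(l) = 7/9 + ((0*l)*l)/9 = 7/9 + (0*l)/9 = 7/9 + (⅑)*0 = 7/9 + 0 = 7/9)
m(-203)/I(a) = (7/9)/183 = (7/9)*(1/183) = 7/1647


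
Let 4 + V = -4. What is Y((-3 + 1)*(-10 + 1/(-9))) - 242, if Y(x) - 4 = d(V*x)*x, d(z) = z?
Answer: -284270/81 ≈ -3509.5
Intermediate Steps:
V = -8 (V = -4 - 4 = -8)
Y(x) = 4 - 8*x² (Y(x) = 4 + (-8*x)*x = 4 - 8*x²)
Y((-3 + 1)*(-10 + 1/(-9))) - 242 = (4 - 8*(-10 + 1/(-9))²*(-3 + 1)²) - 242 = (4 - 8*4*(-10 - ⅑)²) - 242 = (4 - 8*(-2*(-91/9))²) - 242 = (4 - 8*(182/9)²) - 242 = (4 - 8*33124/81) - 242 = (4 - 264992/81) - 242 = -264668/81 - 242 = -284270/81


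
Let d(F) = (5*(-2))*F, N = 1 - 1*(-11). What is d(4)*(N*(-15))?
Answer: 7200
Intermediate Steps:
N = 12 (N = 1 + 11 = 12)
d(F) = -10*F
d(4)*(N*(-15)) = (-10*4)*(12*(-15)) = -40*(-180) = 7200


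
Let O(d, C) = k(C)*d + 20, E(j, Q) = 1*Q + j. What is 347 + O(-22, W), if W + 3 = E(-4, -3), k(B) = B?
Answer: 587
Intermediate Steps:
E(j, Q) = Q + j
W = -10 (W = -3 + (-3 - 4) = -3 - 7 = -10)
O(d, C) = 20 + C*d (O(d, C) = C*d + 20 = 20 + C*d)
347 + O(-22, W) = 347 + (20 - 10*(-22)) = 347 + (20 + 220) = 347 + 240 = 587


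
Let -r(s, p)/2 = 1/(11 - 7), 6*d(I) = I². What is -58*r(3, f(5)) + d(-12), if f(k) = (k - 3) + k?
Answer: 53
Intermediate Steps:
d(I) = I²/6
f(k) = -3 + 2*k (f(k) = (-3 + k) + k = -3 + 2*k)
r(s, p) = -½ (r(s, p) = -2/(11 - 7) = -2/4 = -2*¼ = -½)
-58*r(3, f(5)) + d(-12) = -58*(-½) + (⅙)*(-12)² = 29 + (⅙)*144 = 29 + 24 = 53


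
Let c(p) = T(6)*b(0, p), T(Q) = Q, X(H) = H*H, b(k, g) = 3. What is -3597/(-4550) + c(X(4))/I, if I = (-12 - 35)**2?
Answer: 8027673/10050950 ≈ 0.79870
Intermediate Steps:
X(H) = H**2
I = 2209 (I = (-47)**2 = 2209)
c(p) = 18 (c(p) = 6*3 = 18)
-3597/(-4550) + c(X(4))/I = -3597/(-4550) + 18/2209 = -3597*(-1/4550) + 18*(1/2209) = 3597/4550 + 18/2209 = 8027673/10050950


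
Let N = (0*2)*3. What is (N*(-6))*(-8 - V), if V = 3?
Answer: 0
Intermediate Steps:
N = 0 (N = 0*3 = 0)
(N*(-6))*(-8 - V) = (0*(-6))*(-8 - 1*3) = 0*(-8 - 3) = 0*(-11) = 0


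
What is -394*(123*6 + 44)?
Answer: -308108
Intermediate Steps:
-394*(123*6 + 44) = -394*(738 + 44) = -394*782 = -308108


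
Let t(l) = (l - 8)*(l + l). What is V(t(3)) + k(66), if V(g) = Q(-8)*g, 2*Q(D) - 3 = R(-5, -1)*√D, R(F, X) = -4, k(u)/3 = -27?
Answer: -126 + 120*I*√2 ≈ -126.0 + 169.71*I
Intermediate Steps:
k(u) = -81 (k(u) = 3*(-27) = -81)
t(l) = 2*l*(-8 + l) (t(l) = (-8 + l)*(2*l) = 2*l*(-8 + l))
Q(D) = 3/2 - 2*√D (Q(D) = 3/2 + (-4*√D)/2 = 3/2 - 2*√D)
V(g) = g*(3/2 - 4*I*√2) (V(g) = (3/2 - 4*I*√2)*g = g*(3/2 - 4*I*√2))
V(t(3)) + k(66) = (2*3*(-8 + 3))*(3 - 8*I*√2)/2 - 81 = (2*3*(-5))*(3 - 8*I*√2)/2 - 81 = (½)*(-30)*(3 - 8*I*√2) - 81 = (-45 + 120*I*√2) - 81 = -126 + 120*I*√2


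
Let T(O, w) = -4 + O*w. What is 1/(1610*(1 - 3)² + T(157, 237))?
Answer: 1/43645 ≈ 2.2912e-5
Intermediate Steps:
1/(1610*(1 - 3)² + T(157, 237)) = 1/(1610*(1 - 3)² + (-4 + 157*237)) = 1/(1610*(-2)² + (-4 + 37209)) = 1/(1610*4 + 37205) = 1/(6440 + 37205) = 1/43645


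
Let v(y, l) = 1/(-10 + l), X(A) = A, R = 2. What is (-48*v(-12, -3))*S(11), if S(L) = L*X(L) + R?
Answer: 5904/13 ≈ 454.15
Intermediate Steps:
S(L) = 2 + L**2 (S(L) = L*L + 2 = L**2 + 2 = 2 + L**2)
(-48*v(-12, -3))*S(11) = (-48/(-10 - 3))*(2 + 11**2) = (-48/(-13))*(2 + 121) = -48*(-1/13)*123 = (48/13)*123 = 5904/13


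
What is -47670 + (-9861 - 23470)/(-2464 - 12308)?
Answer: -704147909/14772 ≈ -47668.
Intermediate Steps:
-47670 + (-9861 - 23470)/(-2464 - 12308) = -47670 - 33331/(-14772) = -47670 - 33331*(-1/14772) = -47670 + 33331/14772 = -704147909/14772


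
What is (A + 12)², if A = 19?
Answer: 961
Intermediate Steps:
(A + 12)² = (19 + 12)² = 31² = 961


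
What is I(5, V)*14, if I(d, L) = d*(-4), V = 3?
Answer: -280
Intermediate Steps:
I(d, L) = -4*d
I(5, V)*14 = -4*5*14 = -20*14 = -280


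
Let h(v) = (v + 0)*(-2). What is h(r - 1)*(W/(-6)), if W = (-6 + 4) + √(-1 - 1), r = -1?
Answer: 4/3 - 2*I*√2/3 ≈ 1.3333 - 0.94281*I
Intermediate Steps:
W = -2 + I*√2 (W = -2 + √(-2) = -2 + I*√2 ≈ -2.0 + 1.4142*I)
h(v) = -2*v (h(v) = v*(-2) = -2*v)
h(r - 1)*(W/(-6)) = (-2*(-1 - 1))*((-2 + I*√2)/(-6)) = (-2*(-2))*((-2 + I*√2)*(-⅙)) = 4*(⅓ - I*√2/6) = 4/3 - 2*I*√2/3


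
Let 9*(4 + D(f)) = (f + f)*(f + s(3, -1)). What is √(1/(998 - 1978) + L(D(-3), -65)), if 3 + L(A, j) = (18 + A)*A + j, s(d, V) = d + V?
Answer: I*√5154845/210 ≈ 10.812*I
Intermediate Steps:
s(d, V) = V + d
D(f) = -4 + 2*f*(2 + f)/9 (D(f) = -4 + ((f + f)*(f + (-1 + 3)))/9 = -4 + ((2*f)*(f + 2))/9 = -4 + ((2*f)*(2 + f))/9 = -4 + (2*f*(2 + f))/9 = -4 + 2*f*(2 + f)/9)
L(A, j) = -3 + j + A*(18 + A) (L(A, j) = -3 + ((18 + A)*A + j) = -3 + (A*(18 + A) + j) = -3 + (j + A*(18 + A)) = -3 + j + A*(18 + A))
√(1/(998 - 1978) + L(D(-3), -65)) = √(1/(998 - 1978) + (-3 - 65 + (-4 + (2/9)*(-3)² + (4/9)*(-3))² + 18*(-4 + (2/9)*(-3)² + (4/9)*(-3)))) = √(1/(-980) + (-3 - 65 + (-4 + (2/9)*9 - 4/3)² + 18*(-4 + (2/9)*9 - 4/3))) = √(-1/980 + (-3 - 65 + (-4 + 2 - 4/3)² + 18*(-4 + 2 - 4/3))) = √(-1/980 + (-3 - 65 + (-10/3)² + 18*(-10/3))) = √(-1/980 + (-3 - 65 + 100/9 - 60)) = √(-1/980 - 1052/9) = √(-1030969/8820) = I*√5154845/210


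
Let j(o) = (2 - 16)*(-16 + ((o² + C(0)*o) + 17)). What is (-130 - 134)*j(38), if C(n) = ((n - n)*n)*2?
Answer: 5340720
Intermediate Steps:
C(n) = 0 (C(n) = (0*n)*2 = 0*2 = 0)
j(o) = -14 - 14*o² (j(o) = (2 - 16)*(-16 + ((o² + 0*o) + 17)) = -14*(-16 + ((o² + 0) + 17)) = -14*(-16 + (o² + 17)) = -14*(-16 + (17 + o²)) = -14*(1 + o²) = -14 - 14*o²)
(-130 - 134)*j(38) = (-130 - 134)*(-14 - 14*38²) = -264*(-14 - 14*1444) = -264*(-14 - 20216) = -264*(-20230) = 5340720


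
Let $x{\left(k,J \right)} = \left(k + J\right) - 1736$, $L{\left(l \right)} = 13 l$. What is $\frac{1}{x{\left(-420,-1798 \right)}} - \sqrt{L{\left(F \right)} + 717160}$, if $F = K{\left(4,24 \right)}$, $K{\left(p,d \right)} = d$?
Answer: $- \frac{1}{3954} - 4 \sqrt{44842} \approx -847.04$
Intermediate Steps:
$F = 24$
$x{\left(k,J \right)} = -1736 + J + k$ ($x{\left(k,J \right)} = \left(J + k\right) - 1736 = -1736 + J + k$)
$\frac{1}{x{\left(-420,-1798 \right)}} - \sqrt{L{\left(F \right)} + 717160} = \frac{1}{-1736 - 1798 - 420} - \sqrt{13 \cdot 24 + 717160} = \frac{1}{-3954} - \sqrt{312 + 717160} = - \frac{1}{3954} - \sqrt{717472} = - \frac{1}{3954} - 4 \sqrt{44842}$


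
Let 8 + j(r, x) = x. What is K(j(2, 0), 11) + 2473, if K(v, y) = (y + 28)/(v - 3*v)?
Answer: 39607/16 ≈ 2475.4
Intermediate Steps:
j(r, x) = -8 + x
K(v, y) = -(28 + y)/(2*v) (K(v, y) = (28 + y)/((-2*v)) = (28 + y)*(-1/(2*v)) = -(28 + y)/(2*v))
K(j(2, 0), 11) + 2473 = (-28 - 1*11)/(2*(-8 + 0)) + 2473 = (½)*(-28 - 11)/(-8) + 2473 = (½)*(-⅛)*(-39) + 2473 = 39/16 + 2473 = 39607/16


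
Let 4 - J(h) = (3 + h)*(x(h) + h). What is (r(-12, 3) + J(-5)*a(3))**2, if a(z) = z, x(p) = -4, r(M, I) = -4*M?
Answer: 36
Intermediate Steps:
J(h) = 4 - (-4 + h)*(3 + h) (J(h) = 4 - (3 + h)*(-4 + h) = 4 - (-4 + h)*(3 + h))
(r(-12, 3) + J(-5)*a(3))**2 = (-4*(-12) + (16 - 5 - 1*(-5)**2)*3)**2 = (48 + (16 - 5 - 1*25)*3)**2 = (48 + (16 - 5 - 25)*3)**2 = (48 - 14*3)**2 = (48 - 42)**2 = 6**2 = 36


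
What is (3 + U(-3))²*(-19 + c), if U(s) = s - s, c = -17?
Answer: -324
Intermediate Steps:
U(s) = 0
(3 + U(-3))²*(-19 + c) = (3 + 0)²*(-19 - 17) = 3²*(-36) = 9*(-36) = -324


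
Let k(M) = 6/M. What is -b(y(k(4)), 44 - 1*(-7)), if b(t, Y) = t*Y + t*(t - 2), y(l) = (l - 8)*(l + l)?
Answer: 2301/4 ≈ 575.25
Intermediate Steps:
y(l) = 2*l*(-8 + l) (y(l) = (-8 + l)*(2*l) = 2*l*(-8 + l))
b(t, Y) = Y*t + t*(-2 + t)
-b(y(k(4)), 44 - 1*(-7)) = -2*(6/4)*(-8 + 6/4)*(-2 + (44 - 1*(-7)) + 2*(6/4)*(-8 + 6/4)) = -2*(6*(¼))*(-8 + 6*(¼))*(-2 + (44 + 7) + 2*(6*(¼))*(-8 + 6*(¼))) = -2*(3/2)*(-8 + 3/2)*(-2 + 51 + 2*(3/2)*(-8 + 3/2)) = -2*(3/2)*(-13/2)*(-2 + 51 + 2*(3/2)*(-13/2)) = -(-39)*(-2 + 51 - 39/2)/2 = -(-39)*59/(2*2) = -1*(-2301/4) = 2301/4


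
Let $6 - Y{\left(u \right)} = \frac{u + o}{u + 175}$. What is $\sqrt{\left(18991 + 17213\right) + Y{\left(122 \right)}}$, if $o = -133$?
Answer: $\frac{\sqrt{2933013}}{9} \approx 190.29$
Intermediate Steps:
$Y{\left(u \right)} = 6 - \frac{-133 + u}{175 + u}$ ($Y{\left(u \right)} = 6 - \frac{u - 133}{u + 175} = 6 - \frac{-133 + u}{175 + u}$)
$\sqrt{\left(18991 + 17213\right) + Y{\left(122 \right)}} = \sqrt{\left(18991 + 17213\right) + \frac{1183 + 5 \cdot 122}{175 + 122}} = \sqrt{36204 + \frac{1183 + 610}{297}} = \sqrt{36204 + \frac{1}{297} \cdot 1793} = \sqrt{36204 + \frac{163}{27}} = \sqrt{\frac{977671}{27}} = \frac{\sqrt{2933013}}{9}$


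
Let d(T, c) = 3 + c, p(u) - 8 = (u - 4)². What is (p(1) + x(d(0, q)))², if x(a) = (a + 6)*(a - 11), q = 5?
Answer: 625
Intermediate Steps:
p(u) = 8 + (-4 + u)² (p(u) = 8 + (u - 4)² = 8 + (-4 + u)²)
x(a) = (-11 + a)*(6 + a) (x(a) = (6 + a)*(-11 + a) = (-11 + a)*(6 + a))
(p(1) + x(d(0, q)))² = ((8 + (-4 + 1)²) + (-66 + (3 + 5)² - 5*(3 + 5)))² = ((8 + (-3)²) + (-66 + 8² - 5*8))² = ((8 + 9) + (-66 + 64 - 40))² = (17 - 42)² = (-25)² = 625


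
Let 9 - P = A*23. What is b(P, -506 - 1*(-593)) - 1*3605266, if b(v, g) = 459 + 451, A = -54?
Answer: -3604356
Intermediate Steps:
P = 1251 (P = 9 - (-54)*23 = 9 - 1*(-1242) = 9 + 1242 = 1251)
b(v, g) = 910
b(P, -506 - 1*(-593)) - 1*3605266 = 910 - 1*3605266 = 910 - 3605266 = -3604356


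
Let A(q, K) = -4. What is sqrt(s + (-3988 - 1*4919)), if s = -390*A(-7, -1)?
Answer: I*sqrt(7347) ≈ 85.715*I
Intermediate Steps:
s = 1560 (s = -390*(-4) = 1560)
sqrt(s + (-3988 - 1*4919)) = sqrt(1560 + (-3988 - 1*4919)) = sqrt(1560 + (-3988 - 4919)) = sqrt(1560 - 8907) = sqrt(-7347) = I*sqrt(7347)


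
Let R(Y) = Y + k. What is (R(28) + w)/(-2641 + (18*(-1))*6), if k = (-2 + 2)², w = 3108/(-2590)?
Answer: -134/13745 ≈ -0.0097490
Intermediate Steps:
w = -6/5 (w = 3108*(-1/2590) = -6/5 ≈ -1.2000)
k = 0 (k = 0² = 0)
R(Y) = Y (R(Y) = Y + 0 = Y)
(R(28) + w)/(-2641 + (18*(-1))*6) = (28 - 6/5)/(-2641 + (18*(-1))*6) = 134/(5*(-2641 - 18*6)) = 134/(5*(-2641 - 108)) = (134/5)/(-2749) = (134/5)*(-1/2749) = -134/13745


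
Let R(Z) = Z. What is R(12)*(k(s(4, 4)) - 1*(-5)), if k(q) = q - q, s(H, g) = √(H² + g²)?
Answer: 60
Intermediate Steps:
k(q) = 0
R(12)*(k(s(4, 4)) - 1*(-5)) = 12*(0 - 1*(-5)) = 12*(0 + 5) = 12*5 = 60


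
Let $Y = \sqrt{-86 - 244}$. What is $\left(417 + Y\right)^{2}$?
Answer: $\left(417 + i \sqrt{330}\right)^{2} \approx 1.7356 \cdot 10^{5} + 15150.0 i$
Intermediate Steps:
$Y = i \sqrt{330}$ ($Y = \sqrt{-330} = i \sqrt{330} \approx 18.166 i$)
$\left(417 + Y\right)^{2} = \left(417 + i \sqrt{330}\right)^{2}$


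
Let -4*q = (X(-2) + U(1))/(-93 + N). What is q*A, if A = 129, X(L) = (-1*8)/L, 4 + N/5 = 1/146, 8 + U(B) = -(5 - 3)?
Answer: -28251/16493 ≈ -1.7129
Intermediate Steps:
U(B) = -10 (U(B) = -8 - (5 - 3) = -8 - 1*2 = -8 - 2 = -10)
N = -2915/146 (N = -20 + 5/146 = -2915/146 ≈ -19.966)
X(L) = -8/L
q = -219/16493 (q = -(-8/(-2) - 10)/(4*(-93 - 2915/146)) = -(-8*(-1/2) - 10)/(4*(-16493/146)) = -(4 - 10)*(-146)/(4*16493) = -(-3)*(-146)/(2*16493) = -1/4*876/16493 = -219/16493 ≈ -0.013278)
q*A = -219/16493*129 = -28251/16493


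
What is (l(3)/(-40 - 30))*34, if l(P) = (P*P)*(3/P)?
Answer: -153/35 ≈ -4.3714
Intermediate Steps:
l(P) = 3*P (l(P) = P²*(3/P) = 3*P)
(l(3)/(-40 - 30))*34 = ((3*3)/(-40 - 30))*34 = (9/(-70))*34 = (9*(-1/70))*34 = -9/70*34 = -153/35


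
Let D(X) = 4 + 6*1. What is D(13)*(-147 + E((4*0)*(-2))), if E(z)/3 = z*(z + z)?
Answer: -1470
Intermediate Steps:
D(X) = 10 (D(X) = 4 + 6 = 10)
E(z) = 6*z² (E(z) = 3*(z*(z + z)) = 3*(z*(2*z)) = 3*(2*z²) = 6*z²)
D(13)*(-147 + E((4*0)*(-2))) = 10*(-147 + 6*((4*0)*(-2))²) = 10*(-147 + 6*(0*(-2))²) = 10*(-147 + 6*0²) = 10*(-147 + 6*0) = 10*(-147 + 0) = 10*(-147) = -1470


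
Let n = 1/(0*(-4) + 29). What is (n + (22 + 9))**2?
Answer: 810000/841 ≈ 963.14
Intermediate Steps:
n = 1/29 (n = 1/(0 + 29) = 1/29 ≈ 0.034483)
(n + (22 + 9))**2 = (1/29 + (22 + 9))**2 = (1/29 + 31)**2 = (900/29)**2 = 810000/841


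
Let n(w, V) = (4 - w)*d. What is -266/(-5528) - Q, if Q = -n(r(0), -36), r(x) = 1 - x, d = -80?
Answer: -663227/2764 ≈ -239.95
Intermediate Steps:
n(w, V) = -320 + 80*w (n(w, V) = (4 - w)*(-80) = -320 + 80*w)
Q = 240 (Q = -(-320 + 80*(1 - 1*0)) = -(-320 + 80*(1 + 0)) = -(-320 + 80*1) = -(-320 + 80) = -1*(-240) = 240)
-266/(-5528) - Q = -266/(-5528) - 1*240 = -266*(-1/5528) - 240 = 133/2764 - 240 = -663227/2764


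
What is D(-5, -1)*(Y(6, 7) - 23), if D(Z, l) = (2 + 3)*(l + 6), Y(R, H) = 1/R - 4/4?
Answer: -3575/6 ≈ -595.83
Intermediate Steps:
Y(R, H) = -1 + 1/R (Y(R, H) = 1/R - 4*1/4 = 1/R - 1 = -1 + 1/R)
D(Z, l) = 30 + 5*l (D(Z, l) = 5*(6 + l) = 30 + 5*l)
D(-5, -1)*(Y(6, 7) - 23) = (30 + 5*(-1))*((1 - 1*6)/6 - 23) = (30 - 5)*((1 - 6)/6 - 23) = 25*((1/6)*(-5) - 23) = 25*(-5/6 - 23) = 25*(-143/6) = -3575/6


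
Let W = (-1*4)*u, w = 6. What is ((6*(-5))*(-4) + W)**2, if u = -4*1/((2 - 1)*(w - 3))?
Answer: 141376/9 ≈ 15708.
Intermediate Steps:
u = -4/3 (u = -4*1/((2 - 1)*(6 - 3)) = -4/(3*1) = -4/3 ≈ -1.3333)
W = 16/3 (W = -1*4*(-4/3) = -4*(-4/3) = 16/3 ≈ 5.3333)
((6*(-5))*(-4) + W)**2 = ((6*(-5))*(-4) + 16/3)**2 = (-30*(-4) + 16/3)**2 = (120 + 16/3)**2 = (376/3)**2 = 141376/9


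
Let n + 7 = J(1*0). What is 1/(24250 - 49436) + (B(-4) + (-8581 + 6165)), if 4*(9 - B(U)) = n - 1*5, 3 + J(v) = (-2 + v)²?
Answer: -121106883/50372 ≈ -2404.3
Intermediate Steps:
J(v) = -3 + (-2 + v)²
n = -6 (n = -7 + (-3 + (-2 + 1*0)²) = -7 + (-3 + (-2 + 0)²) = -7 + (-3 + (-2)²) = -7 + (-3 + 4) = -7 + 1 = -6)
B(U) = 47/4 (B(U) = 9 - (-6 - 1*5)/4 = 9 - (-6 - 5)/4 = 9 - ¼*(-11) = 9 + 11/4 = 47/4)
1/(24250 - 49436) + (B(-4) + (-8581 + 6165)) = 1/(24250 - 49436) + (47/4 + (-8581 + 6165)) = 1/(-25186) + (47/4 - 2416) = -1/25186 - 9617/4 = -121106883/50372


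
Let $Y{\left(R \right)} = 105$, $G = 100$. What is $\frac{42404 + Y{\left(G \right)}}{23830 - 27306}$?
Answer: $- \frac{42509}{3476} \approx -12.229$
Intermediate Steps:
$\frac{42404 + Y{\left(G \right)}}{23830 - 27306} = \frac{42404 + 105}{23830 - 27306} = \frac{42509}{-3476} = 42509 \left(- \frac{1}{3476}\right) = - \frac{42509}{3476}$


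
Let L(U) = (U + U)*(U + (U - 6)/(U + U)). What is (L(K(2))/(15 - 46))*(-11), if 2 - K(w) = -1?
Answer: 165/31 ≈ 5.3226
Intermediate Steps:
K(w) = 3 (K(w) = 2 - 1*(-1) = 2 + 1 = 3)
L(U) = 2*U*(U + (-6 + U)/(2*U)) (L(U) = (2*U)*(U + (-6 + U)/((2*U))) = (2*U)*(U + (-6 + U)*(1/(2*U))) = (2*U)*(U + (-6 + U)/(2*U)) = 2*U*(U + (-6 + U)/(2*U)))
(L(K(2))/(15 - 46))*(-11) = ((-6 + 3 + 2*3²)/(15 - 46))*(-11) = ((-6 + 3 + 2*9)/(-31))*(-11) = ((-6 + 3 + 18)*(-1/31))*(-11) = (15*(-1/31))*(-11) = -15/31*(-11) = 165/31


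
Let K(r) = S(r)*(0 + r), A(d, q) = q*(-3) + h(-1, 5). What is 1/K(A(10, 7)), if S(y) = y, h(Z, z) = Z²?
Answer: 1/400 ≈ 0.0025000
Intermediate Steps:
A(d, q) = 1 - 3*q (A(d, q) = q*(-3) + (-1)² = -3*q + 1 = 1 - 3*q)
K(r) = r² (K(r) = r*(0 + r) = r*r = r²)
1/K(A(10, 7)) = 1/((1 - 3*7)²) = 1/((1 - 21)²) = 1/((-20)²) = 1/400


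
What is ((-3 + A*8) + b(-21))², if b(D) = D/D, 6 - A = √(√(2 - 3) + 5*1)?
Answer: 4*(-23 + 4*√(5 + I))² ≈ 782.13 - 99.766*I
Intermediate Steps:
A = 6 - √(5 + I) (A = 6 - √(√(2 - 3) + 5*1) = 6 - √(√(-1) + 5) = 6 - √(I + 5) = 6 - √(5 + I) ≈ 3.7529 - 0.22251*I)
b(D) = 1
((-3 + A*8) + b(-21))² = ((-3 + (6 - √(5 + I))*8) + 1)² = ((-3 + (48 - 8*√(5 + I))) + 1)² = ((45 - 8*√(5 + I)) + 1)² = (46 - 8*√(5 + I))²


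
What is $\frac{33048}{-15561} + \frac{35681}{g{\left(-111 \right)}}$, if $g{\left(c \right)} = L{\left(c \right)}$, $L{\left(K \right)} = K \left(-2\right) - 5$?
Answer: $\frac{280625}{1729} \approx 162.3$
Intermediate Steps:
$L{\left(K \right)} = -5 - 2 K$ ($L{\left(K \right)} = - 2 K - 5 = -5 - 2 K$)
$g{\left(c \right)} = -5 - 2 c$
$\frac{33048}{-15561} + \frac{35681}{g{\left(-111 \right)}} = \frac{33048}{-15561} + \frac{35681}{-5 - -222} = 33048 \left(- \frac{1}{15561}\right) + \frac{35681}{-5 + 222} = - \frac{3672}{1729} + \frac{35681}{217} = - \frac{3672}{1729} + 35681 \cdot \frac{1}{217} = - \frac{3672}{1729} + \frac{1151}{7} = \frac{280625}{1729}$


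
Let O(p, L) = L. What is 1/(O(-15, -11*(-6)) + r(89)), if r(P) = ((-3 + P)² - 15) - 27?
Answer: 1/7420 ≈ 0.00013477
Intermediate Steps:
r(P) = -42 + (-3 + P)² (r(P) = (-15 + (-3 + P)²) - 27 = -42 + (-3 + P)²)
1/(O(-15, -11*(-6)) + r(89)) = 1/(-11*(-6) + (-42 + (-3 + 89)²)) = 1/(66 + (-42 + 86²)) = 1/(66 + (-42 + 7396)) = 1/(66 + 7354) = 1/7420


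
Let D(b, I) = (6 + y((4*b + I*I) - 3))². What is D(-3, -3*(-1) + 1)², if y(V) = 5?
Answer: 14641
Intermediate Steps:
D(b, I) = 121 (D(b, I) = (6 + 5)² = 11² = 121)
D(-3, -3*(-1) + 1)² = 121² = 14641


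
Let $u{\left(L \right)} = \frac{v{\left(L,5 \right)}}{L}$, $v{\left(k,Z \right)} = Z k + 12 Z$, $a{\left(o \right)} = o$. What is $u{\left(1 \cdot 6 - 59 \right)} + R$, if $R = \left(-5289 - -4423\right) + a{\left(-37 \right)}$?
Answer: $- \frac{47654}{53} \approx -899.13$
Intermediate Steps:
$v{\left(k,Z \right)} = 12 Z + Z k$
$u{\left(L \right)} = \frac{60 + 5 L}{L}$ ($u{\left(L \right)} = \frac{5 \left(12 + L\right)}{L} = \frac{60 + 5 L}{L}$)
$R = -903$ ($R = \left(-5289 - -4423\right) - 37 = \left(-5289 + 4423\right) - 37 = -866 - 37 = -903$)
$u{\left(1 \cdot 6 - 59 \right)} + R = \left(5 + \frac{60}{1 \cdot 6 - 59}\right) - 903 = \left(5 + \frac{60}{6 - 59}\right) - 903 = \left(5 + \frac{60}{-53}\right) - 903 = \left(5 + 60 \left(- \frac{1}{53}\right)\right) - 903 = \left(5 - \frac{60}{53}\right) - 903 = \frac{205}{53} - 903 = - \frac{47654}{53}$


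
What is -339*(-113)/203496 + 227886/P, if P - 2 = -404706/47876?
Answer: -370030749415763/10478483864 ≈ -35313.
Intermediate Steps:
P = -154477/23938 (P = 2 - 404706/47876 = 2 - 404706*1/47876 = 2 - 202353/23938 = -154477/23938 ≈ -6.4532)
-339*(-113)/203496 + 227886/P = -339*(-113)/203496 + 227886/(-154477/23938) = 38307*(1/203496) + 227886*(-23938/154477) = 12769/67832 - 5455135068/154477 = -370030749415763/10478483864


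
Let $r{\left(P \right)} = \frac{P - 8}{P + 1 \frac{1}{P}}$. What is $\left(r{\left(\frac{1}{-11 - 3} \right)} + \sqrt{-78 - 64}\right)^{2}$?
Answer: $- \frac{5498109}{38809} + \frac{226 i \sqrt{142}}{197} \approx -141.67 + 13.671 i$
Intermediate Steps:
$r{\left(P \right)} = \frac{-8 + P}{P + \frac{1}{P}}$
$\left(r{\left(\frac{1}{-11 - 3} \right)} + \sqrt{-78 - 64}\right)^{2} = \left(\frac{-8 + \frac{1}{-11 - 3}}{\left(-11 - 3\right) \left(1 + \left(\frac{1}{-11 - 3}\right)^{2}\right)} + \sqrt{-78 - 64}\right)^{2} = \left(\frac{-8 + \frac{1}{-14}}{\left(-14\right) \left(1 + \left(\frac{1}{-14}\right)^{2}\right)} + \sqrt{-142}\right)^{2} = \left(- \frac{-8 - \frac{1}{14}}{14 \left(1 + \left(- \frac{1}{14}\right)^{2}\right)} + i \sqrt{142}\right)^{2} = \left(\left(- \frac{1}{14}\right) \frac{1}{1 + \frac{1}{196}} \left(- \frac{113}{14}\right) + i \sqrt{142}\right)^{2} = \left(\left(- \frac{1}{14}\right) \frac{1}{\frac{197}{196}} \left(- \frac{113}{14}\right) + i \sqrt{142}\right)^{2} = \left(\left(- \frac{1}{14}\right) \frac{196}{197} \left(- \frac{113}{14}\right) + i \sqrt{142}\right)^{2} = \left(\frac{113}{197} + i \sqrt{142}\right)^{2}$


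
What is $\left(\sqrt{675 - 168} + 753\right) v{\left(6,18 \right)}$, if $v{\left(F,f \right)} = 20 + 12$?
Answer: $24096 + 416 \sqrt{3} \approx 24817.0$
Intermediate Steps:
$v{\left(F,f \right)} = 32$
$\left(\sqrt{675 - 168} + 753\right) v{\left(6,18 \right)} = \left(\sqrt{675 - 168} + 753\right) 32 = \left(\sqrt{507} + 753\right) 32 = \left(13 \sqrt{3} + 753\right) 32 = \left(753 + 13 \sqrt{3}\right) 32 = 24096 + 416 \sqrt{3}$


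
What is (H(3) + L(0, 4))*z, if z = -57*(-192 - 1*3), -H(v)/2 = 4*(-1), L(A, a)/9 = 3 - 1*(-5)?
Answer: 889200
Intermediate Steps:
L(A, a) = 72 (L(A, a) = 9*(3 - 1*(-5)) = 9*(3 + 5) = 9*8 = 72)
H(v) = 8 (H(v) = -8*(-1) = -2*(-4) = 8)
z = 11115 (z = -57*(-192 - 3) = -57*(-195) = 11115)
(H(3) + L(0, 4))*z = (8 + 72)*11115 = 80*11115 = 889200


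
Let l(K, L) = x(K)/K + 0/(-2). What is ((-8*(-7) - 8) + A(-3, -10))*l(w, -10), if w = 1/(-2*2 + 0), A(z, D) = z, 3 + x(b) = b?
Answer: 585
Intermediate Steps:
x(b) = -3 + b
w = -¼ (w = 1/(-4 + 0) = 1/(-4) = -¼ ≈ -0.25000)
l(K, L) = (-3 + K)/K (l(K, L) = (-3 + K)/K + 0/(-2) = (-3 + K)/K + 0*(-½) = (-3 + K)/K + 0 = (-3 + K)/K)
((-8*(-7) - 8) + A(-3, -10))*l(w, -10) = ((-8*(-7) - 8) - 3)*((-3 - ¼)/(-¼)) = ((56 - 8) - 3)*(-4*(-13/4)) = (48 - 3)*13 = 45*13 = 585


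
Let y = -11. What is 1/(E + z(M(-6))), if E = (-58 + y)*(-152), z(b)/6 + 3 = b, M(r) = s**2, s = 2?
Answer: 1/10494 ≈ 9.5293e-5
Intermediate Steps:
M(r) = 4 (M(r) = 2**2 = 4)
z(b) = -18 + 6*b
E = 10488 (E = (-58 - 11)*(-152) = -69*(-152) = 10488)
1/(E + z(M(-6))) = 1/(10488 + (-18 + 6*4)) = 1/(10488 + (-18 + 24)) = 1/(10488 + 6) = 1/10494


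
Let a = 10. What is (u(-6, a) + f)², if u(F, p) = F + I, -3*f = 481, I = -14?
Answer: 292681/9 ≈ 32520.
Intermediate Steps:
f = -481/3 (f = -⅓*481 = -481/3 ≈ -160.33)
u(F, p) = -14 + F (u(F, p) = F - 14 = -14 + F)
(u(-6, a) + f)² = ((-14 - 6) - 481/3)² = (-20 - 481/3)² = (-541/3)² = 292681/9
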